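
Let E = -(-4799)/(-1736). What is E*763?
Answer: -523091/248 ≈ -2109.2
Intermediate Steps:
E = -4799/1736 (E = -(-4799)*(-1)/1736 = -1*4799/1736 = -4799/1736 ≈ -2.7644)
E*763 = -4799/1736*763 = -523091/248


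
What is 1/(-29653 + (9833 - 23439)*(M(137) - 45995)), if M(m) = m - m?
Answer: 1/625778317 ≈ 1.5980e-9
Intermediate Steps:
M(m) = 0
1/(-29653 + (9833 - 23439)*(M(137) - 45995)) = 1/(-29653 + (9833 - 23439)*(0 - 45995)) = 1/(-29653 - 13606*(-45995)) = 1/(-29653 + 625807970) = 1/625778317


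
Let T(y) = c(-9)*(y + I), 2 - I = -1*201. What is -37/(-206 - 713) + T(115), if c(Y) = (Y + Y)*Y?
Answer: 47343241/919 ≈ 51516.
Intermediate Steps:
c(Y) = 2*Y² (c(Y) = (2*Y)*Y = 2*Y²)
I = 203 (I = 2 - (-1)*201 = 2 - 1*(-201) = 2 + 201 = 203)
T(y) = 32886 + 162*y (T(y) = (2*(-9)²)*(y + 203) = (2*81)*(203 + y) = 162*(203 + y) = 32886 + 162*y)
-37/(-206 - 713) + T(115) = -37/(-206 - 713) + (32886 + 162*115) = -37/(-919) + (32886 + 18630) = -37*(-1/919) + 51516 = 37/919 + 51516 = 47343241/919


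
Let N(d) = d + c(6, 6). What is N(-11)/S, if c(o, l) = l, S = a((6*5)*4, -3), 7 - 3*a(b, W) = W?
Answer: -3/2 ≈ -1.5000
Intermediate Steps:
a(b, W) = 7/3 - W/3
S = 10/3 (S = 7/3 - ⅓*(-3) = 7/3 + 1 = 10/3 ≈ 3.3333)
N(d) = 6 + d (N(d) = d + 6 = 6 + d)
N(-11)/S = (6 - 11)/(10/3) = -5*3/10 = -3/2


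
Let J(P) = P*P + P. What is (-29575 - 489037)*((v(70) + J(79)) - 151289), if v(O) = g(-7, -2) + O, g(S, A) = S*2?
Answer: 75153620756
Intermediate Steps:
g(S, A) = 2*S
J(P) = P + P**2 (J(P) = P**2 + P = P + P**2)
v(O) = -14 + O (v(O) = 2*(-7) + O = -14 + O)
(-29575 - 489037)*((v(70) + J(79)) - 151289) = (-29575 - 489037)*(((-14 + 70) + 79*(1 + 79)) - 151289) = -518612*((56 + 79*80) - 151289) = -518612*((56 + 6320) - 151289) = -518612*(6376 - 151289) = -518612*(-144913) = 75153620756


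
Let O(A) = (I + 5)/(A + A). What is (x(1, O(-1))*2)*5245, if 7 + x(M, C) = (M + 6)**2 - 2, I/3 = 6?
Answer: 419600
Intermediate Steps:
I = 18 (I = 3*6 = 18)
O(A) = 23/(2*A) (O(A) = (18 + 5)/(A + A) = 23/((2*A)) = 23*(1/(2*A)) = 23/(2*A))
x(M, C) = -9 + (6 + M)**2 (x(M, C) = -7 + ((M + 6)**2 - 2) = -7 + ((6 + M)**2 - 2) = -7 + (-2 + (6 + M)**2) = -9 + (6 + M)**2)
(x(1, O(-1))*2)*5245 = ((-9 + (6 + 1)**2)*2)*5245 = ((-9 + 7**2)*2)*5245 = ((-9 + 49)*2)*5245 = (40*2)*5245 = 80*5245 = 419600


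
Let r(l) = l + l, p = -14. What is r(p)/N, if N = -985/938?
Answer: 26264/985 ≈ 26.664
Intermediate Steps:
r(l) = 2*l
N = -985/938 (N = -985*1/938 = -985/938 ≈ -1.0501)
r(p)/N = (2*(-14))/(-985/938) = -28*(-938/985) = 26264/985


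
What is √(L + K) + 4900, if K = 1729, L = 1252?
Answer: 4900 + √2981 ≈ 4954.6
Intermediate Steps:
√(L + K) + 4900 = √(1252 + 1729) + 4900 = √2981 + 4900 = 4900 + √2981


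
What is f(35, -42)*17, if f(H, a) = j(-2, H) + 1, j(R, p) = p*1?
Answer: 612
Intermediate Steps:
j(R, p) = p
f(H, a) = 1 + H (f(H, a) = H + 1 = 1 + H)
f(35, -42)*17 = (1 + 35)*17 = 36*17 = 612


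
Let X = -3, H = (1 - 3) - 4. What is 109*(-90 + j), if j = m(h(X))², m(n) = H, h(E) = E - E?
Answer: -5886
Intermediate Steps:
H = -6 (H = -2 - 4 = -6)
h(E) = 0
m(n) = -6
j = 36 (j = (-6)² = 36)
109*(-90 + j) = 109*(-90 + 36) = 109*(-54) = -5886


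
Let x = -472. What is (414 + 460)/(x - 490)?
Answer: -437/481 ≈ -0.90852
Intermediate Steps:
(414 + 460)/(x - 490) = (414 + 460)/(-472 - 490) = 874/(-962) = 874*(-1/962) = -437/481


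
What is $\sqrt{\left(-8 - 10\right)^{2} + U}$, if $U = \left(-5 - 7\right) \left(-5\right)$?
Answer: $8 \sqrt{6} \approx 19.596$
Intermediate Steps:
$U = 60$ ($U = \left(-12\right) \left(-5\right) = 60$)
$\sqrt{\left(-8 - 10\right)^{2} + U} = \sqrt{\left(-8 - 10\right)^{2} + 60} = \sqrt{\left(-18\right)^{2} + 60} = \sqrt{324 + 60} = \sqrt{384} = 8 \sqrt{6}$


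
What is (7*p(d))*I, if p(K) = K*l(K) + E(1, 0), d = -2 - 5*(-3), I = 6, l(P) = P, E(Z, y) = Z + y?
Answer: 7140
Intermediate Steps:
d = 13 (d = -2 + 15 = 13)
p(K) = 1 + K² (p(K) = K*K + (1 + 0) = K² + 1 = 1 + K²)
(7*p(d))*I = (7*(1 + 13²))*6 = (7*(1 + 169))*6 = (7*170)*6 = 1190*6 = 7140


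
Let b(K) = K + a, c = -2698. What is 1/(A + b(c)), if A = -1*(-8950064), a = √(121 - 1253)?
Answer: 4473683/40027679169544 - I*√283/40027679169544 ≈ 1.1176e-7 - 4.2027e-13*I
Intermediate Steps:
a = 2*I*√283 (a = √(-1132) = 2*I*√283 ≈ 33.645*I)
A = 8950064
b(K) = K + 2*I*√283
1/(A + b(c)) = 1/(8950064 + (-2698 + 2*I*√283)) = 1/(8947366 + 2*I*√283)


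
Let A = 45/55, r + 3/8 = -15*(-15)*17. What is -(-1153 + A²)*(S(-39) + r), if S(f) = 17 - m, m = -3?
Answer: 536063753/121 ≈ 4.4303e+6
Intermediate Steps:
r = 30597/8 (r = -3/8 - 15*(-15)*17 = -3/8 + 225*17 = -3/8 + 3825 = 30597/8 ≈ 3824.6)
S(f) = 20 (S(f) = 17 - 1*(-3) = 17 + 3 = 20)
A = 9/11 (A = 45*(1/55) = 9/11 ≈ 0.81818)
-(-1153 + A²)*(S(-39) + r) = -(-1153 + (9/11)²)*(20 + 30597/8) = -(-1153 + 81/121)*30757/8 = -(-139432)*30757/(121*8) = -1*(-536063753/121) = 536063753/121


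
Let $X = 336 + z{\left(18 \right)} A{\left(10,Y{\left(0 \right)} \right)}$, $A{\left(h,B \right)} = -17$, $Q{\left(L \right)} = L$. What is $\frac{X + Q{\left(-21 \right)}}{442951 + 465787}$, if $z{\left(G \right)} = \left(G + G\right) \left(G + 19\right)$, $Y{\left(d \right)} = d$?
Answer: $- \frac{22329}{908738} \approx -0.024571$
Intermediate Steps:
$z{\left(G \right)} = 2 G \left(19 + G\right)$
$X = -22308$ ($X = 336 + 2 \cdot 18 \left(19 + 18\right) \left(-17\right) = 336 + 2 \cdot 18 \cdot 37 \left(-17\right) = 336 + 1332 \left(-17\right) = 336 - 22644 = -22308$)
$\frac{X + Q{\left(-21 \right)}}{442951 + 465787} = \frac{-22308 - 21}{442951 + 465787} = - \frac{22329}{908738}$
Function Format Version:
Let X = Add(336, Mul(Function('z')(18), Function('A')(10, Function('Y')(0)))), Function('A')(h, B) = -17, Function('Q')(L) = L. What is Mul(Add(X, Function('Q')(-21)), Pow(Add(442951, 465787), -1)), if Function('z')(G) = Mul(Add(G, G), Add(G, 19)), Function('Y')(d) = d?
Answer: Rational(-22329, 908738) ≈ -0.024571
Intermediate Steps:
Function('z')(G) = Mul(2, G, Add(19, G)) (Function('z')(G) = Mul(Mul(2, G), Add(19, G)) = Mul(2, G, Add(19, G)))
X = -22308 (X = Add(336, Mul(Mul(2, 18, Add(19, 18)), -17)) = Add(336, Mul(Mul(2, 18, 37), -17)) = Add(336, Mul(1332, -17)) = Add(336, -22644) = -22308)
Mul(Add(X, Function('Q')(-21)), Pow(Add(442951, 465787), -1)) = Mul(Add(-22308, -21), Pow(Add(442951, 465787), -1)) = Mul(-22329, Pow(908738, -1)) = Mul(-22329, Rational(1, 908738)) = Rational(-22329, 908738)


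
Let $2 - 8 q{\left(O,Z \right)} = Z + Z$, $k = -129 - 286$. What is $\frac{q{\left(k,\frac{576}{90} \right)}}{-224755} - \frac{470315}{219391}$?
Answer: $- \frac{2114107032943}{986184484100} \approx -2.1437$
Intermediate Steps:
$k = -415$
$q{\left(O,Z \right)} = \frac{1}{4} - \frac{Z}{4}$ ($q{\left(O,Z \right)} = \frac{1}{4} - \frac{Z + Z}{8} = \frac{1}{4} - \frac{2 Z}{8} = \frac{1}{4} - \frac{Z}{4}$)
$\frac{q{\left(k,\frac{576}{90} \right)}}{-224755} - \frac{470315}{219391} = \frac{\frac{1}{4} - \frac{576 \cdot \frac{1}{90}}{4}}{-224755} - \frac{470315}{219391} = \left(\frac{1}{4} - \frac{576 \cdot \frac{1}{90}}{4}\right) \left(- \frac{1}{224755}\right) - \frac{470315}{219391} = \left(\frac{1}{4} - \frac{8}{5}\right) \left(- \frac{1}{224755}\right) - \frac{470315}{219391} = \left(- \frac{27}{20}\right) \left(- \frac{1}{224755}\right) - \frac{470315}{219391} = \frac{27}{4495100} - \frac{470315}{219391} = - \frac{2114107032943}{986184484100}$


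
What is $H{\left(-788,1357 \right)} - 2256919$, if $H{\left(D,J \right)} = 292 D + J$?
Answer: $-2485658$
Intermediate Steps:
$H{\left(D,J \right)} = J + 292 D$
$H{\left(-788,1357 \right)} - 2256919 = \left(1357 + 292 \left(-788\right)\right) - 2256919 = \left(1357 - 230096\right) - 2256919 = -228739 - 2256919 = -2485658$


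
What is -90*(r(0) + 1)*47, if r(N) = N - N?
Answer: -4230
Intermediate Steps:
r(N) = 0
-90*(r(0) + 1)*47 = -90*(0 + 1)*47 = -90*47 = -4230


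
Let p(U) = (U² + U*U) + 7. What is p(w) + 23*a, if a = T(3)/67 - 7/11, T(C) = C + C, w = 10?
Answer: 143290/737 ≈ 194.42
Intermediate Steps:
T(C) = 2*C
p(U) = 7 + 2*U² (p(U) = (U² + U²) + 7 = 2*U² + 7 = 7 + 2*U²)
a = -403/737 (a = (2*3)/67 - 7/11 = 6*(1/67) - 7*1/11 = 6/67 - 7/11 = -403/737 ≈ -0.54681)
p(w) + 23*a = (7 + 2*10²) + 23*(-403/737) = (7 + 2*100) - 9269/737 = (7 + 200) - 9269/737 = 207 - 9269/737 = 143290/737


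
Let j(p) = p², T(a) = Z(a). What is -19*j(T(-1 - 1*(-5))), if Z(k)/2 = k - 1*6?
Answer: -304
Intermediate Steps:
Z(k) = -12 + 2*k (Z(k) = 2*(k - 1*6) = 2*(k - 6) = 2*(-6 + k) = -12 + 2*k)
T(a) = -12 + 2*a
-19*j(T(-1 - 1*(-5))) = -19*(-12 + 2*(-1 - 1*(-5)))² = -19*(-12 + 2*(-1 + 5))² = -19*(-12 + 2*4)² = -19*(-12 + 8)² = -19*(-4)² = -19*16 = -304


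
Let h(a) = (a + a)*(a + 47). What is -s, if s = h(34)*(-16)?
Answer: 88128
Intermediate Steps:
h(a) = 2*a*(47 + a) (h(a) = (2*a)*(47 + a) = 2*a*(47 + a))
s = -88128 (s = (2*34*(47 + 34))*(-16) = (2*34*81)*(-16) = 5508*(-16) = -88128)
-s = -1*(-88128) = 88128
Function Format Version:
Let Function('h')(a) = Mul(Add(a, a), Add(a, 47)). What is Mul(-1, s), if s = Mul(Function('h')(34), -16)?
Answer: 88128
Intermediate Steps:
Function('h')(a) = Mul(2, a, Add(47, a)) (Function('h')(a) = Mul(Mul(2, a), Add(47, a)) = Mul(2, a, Add(47, a)))
s = -88128 (s = Mul(Mul(2, 34, Add(47, 34)), -16) = Mul(Mul(2, 34, 81), -16) = Mul(5508, -16) = -88128)
Mul(-1, s) = Mul(-1, -88128) = 88128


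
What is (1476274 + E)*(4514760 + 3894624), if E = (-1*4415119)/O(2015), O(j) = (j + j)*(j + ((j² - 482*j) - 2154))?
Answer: 19317186672836090086773/1556011210 ≈ 1.2415e+13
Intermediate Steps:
O(j) = 2*j*(-2154 + j² - 481*j) (O(j) = (2*j)*(j + (-2154 + j² - 482*j)) = (2*j)*(-2154 + j² - 481*j) = 2*j*(-2154 + j² - 481*j))
E = -4415119/12448089680 (E = (-1*4415119)/((2*2015*(-2154 + 2015² - 481*2015))) = -4415119*1/(4030*(-2154 + 4060225 - 969215)) = -4415119/(2*2015*3088856) = -4415119/12448089680 ≈ -0.00035468)
(1476274 + E)*(4514760 + 3894624) = (1476274 - 4415119/12448089680)*(4514760 + 3894624) = (18376791139837201/12448089680)*8409384 = 19317186672836090086773/1556011210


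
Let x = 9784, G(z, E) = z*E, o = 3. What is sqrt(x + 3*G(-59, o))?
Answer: sqrt(9253) ≈ 96.193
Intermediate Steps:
G(z, E) = E*z
sqrt(x + 3*G(-59, o)) = sqrt(9784 + 3*(3*(-59))) = sqrt(9784 + 3*(-177)) = sqrt(9784 - 531) = sqrt(9253)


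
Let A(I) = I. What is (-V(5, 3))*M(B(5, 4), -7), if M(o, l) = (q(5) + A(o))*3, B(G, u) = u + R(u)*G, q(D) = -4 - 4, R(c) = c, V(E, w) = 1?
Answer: -48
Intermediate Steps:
q(D) = -8
B(G, u) = u + G*u (B(G, u) = u + u*G = u + G*u)
M(o, l) = -24 + 3*o (M(o, l) = (-8 + o)*3 = -24 + 3*o)
(-V(5, 3))*M(B(5, 4), -7) = (-1*1)*(-24 + 3*(4*(1 + 5))) = -(-24 + 3*(4*6)) = -(-24 + 3*24) = -(-24 + 72) = -1*48 = -48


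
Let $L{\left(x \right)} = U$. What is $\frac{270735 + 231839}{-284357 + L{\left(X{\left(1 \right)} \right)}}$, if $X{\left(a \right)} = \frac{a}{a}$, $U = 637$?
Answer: $- \frac{251287}{141860} \approx -1.7714$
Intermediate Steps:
$X{\left(a \right)} = 1$
$L{\left(x \right)} = 637$
$\frac{270735 + 231839}{-284357 + L{\left(X{\left(1 \right)} \right)}} = \frac{270735 + 231839}{-284357 + 637} = \frac{502574}{-283720} = 502574 \left(- \frac{1}{283720}\right) = - \frac{251287}{141860}$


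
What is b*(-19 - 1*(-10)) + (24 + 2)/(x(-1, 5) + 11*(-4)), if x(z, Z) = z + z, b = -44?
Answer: 9095/23 ≈ 395.43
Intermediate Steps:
x(z, Z) = 2*z
b*(-19 - 1*(-10)) + (24 + 2)/(x(-1, 5) + 11*(-4)) = -44*(-19 - 1*(-10)) + (24 + 2)/(2*(-1) + 11*(-4)) = -44*(-19 + 10) + 26/(-2 - 44) = -44*(-9) + 26/(-46) = 396 + 26*(-1/46) = 396 - 13/23 = 9095/23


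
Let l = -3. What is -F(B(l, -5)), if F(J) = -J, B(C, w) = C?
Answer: -3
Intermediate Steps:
-F(B(l, -5)) = -(-1)*(-3) = -1*3 = -3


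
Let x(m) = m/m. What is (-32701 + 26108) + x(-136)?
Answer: -6592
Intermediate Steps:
x(m) = 1
(-32701 + 26108) + x(-136) = (-32701 + 26108) + 1 = -6593 + 1 = -6592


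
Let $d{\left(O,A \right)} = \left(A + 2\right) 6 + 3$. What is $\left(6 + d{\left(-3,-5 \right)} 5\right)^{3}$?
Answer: $-328509$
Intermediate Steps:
$d{\left(O,A \right)} = 15 + 6 A$ ($d{\left(O,A \right)} = \left(2 + A\right) 6 + 3 = \left(12 + 6 A\right) + 3 = 15 + 6 A$)
$\left(6 + d{\left(-3,-5 \right)} 5\right)^{3} = \left(6 + \left(15 + 6 \left(-5\right)\right) 5\right)^{3} = \left(6 + \left(15 - 30\right) 5\right)^{3} = \left(6 - 75\right)^{3} = \left(-69\right)^{3} = -328509$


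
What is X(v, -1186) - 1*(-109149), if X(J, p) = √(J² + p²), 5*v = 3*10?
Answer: 109149 + 2*√351658 ≈ 1.1034e+5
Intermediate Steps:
v = 6 (v = (3*10)/5 = (⅕)*30 = 6)
X(v, -1186) - 1*(-109149) = √(6² + (-1186)²) - 1*(-109149) = √(36 + 1406596) + 109149 = √1406632 + 109149 = 2*√351658 + 109149 = 109149 + 2*√351658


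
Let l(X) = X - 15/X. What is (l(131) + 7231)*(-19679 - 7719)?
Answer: -26422822986/131 ≈ -2.0170e+8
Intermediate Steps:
l(X) = X - 15/X
(l(131) + 7231)*(-19679 - 7719) = ((131 - 15/131) + 7231)*(-19679 - 7719) = ((131 - 15*1/131) + 7231)*(-27398) = ((131 - 15/131) + 7231)*(-27398) = (17146/131 + 7231)*(-27398) = (964407/131)*(-27398) = -26422822986/131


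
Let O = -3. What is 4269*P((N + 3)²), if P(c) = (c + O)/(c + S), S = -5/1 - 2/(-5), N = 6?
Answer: 832455/191 ≈ 4358.4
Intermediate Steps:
S = -23/5 (S = -5*1 - 2*(-⅕) = -5 + ⅖ = -23/5 ≈ -4.6000)
P(c) = (-3 + c)/(-23/5 + c) (P(c) = (c - 3)/(c - 23/5) = (-3 + c)/(-23/5 + c))
4269*P((N + 3)²) = 4269*(5*(-3 + (6 + 3)²)/(-23 + 5*(6 + 3)²)) = 4269*(5*(-3 + 9²)/(-23 + 5*9²)) = 4269*(5*(-3 + 81)/(-23 + 5*81)) = 4269*(5*78/(-23 + 405)) = 4269*(5*78/382) = 4269*(5*(1/382)*78) = 4269*(195/191) = 832455/191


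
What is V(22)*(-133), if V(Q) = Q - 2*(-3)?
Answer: -3724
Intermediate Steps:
V(Q) = 6 + Q (V(Q) = Q + 6 = 6 + Q)
V(22)*(-133) = (6 + 22)*(-133) = 28*(-133) = -3724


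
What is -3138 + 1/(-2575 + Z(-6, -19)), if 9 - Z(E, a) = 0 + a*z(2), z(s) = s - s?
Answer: -8052109/2566 ≈ -3138.0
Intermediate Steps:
z(s) = 0
Z(E, a) = 9 (Z(E, a) = 9 - (0 + a*0) = 9 - (0 + 0) = 9 - 1*0 = 9 + 0 = 9)
-3138 + 1/(-2575 + Z(-6, -19)) = -3138 + 1/(-2575 + 9) = -3138 + 1/(-2566) = -3138 - 1/2566 = -8052109/2566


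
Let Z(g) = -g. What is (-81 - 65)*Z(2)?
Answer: 292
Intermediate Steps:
(-81 - 65)*Z(2) = (-81 - 65)*(-1*2) = -146*(-2) = 292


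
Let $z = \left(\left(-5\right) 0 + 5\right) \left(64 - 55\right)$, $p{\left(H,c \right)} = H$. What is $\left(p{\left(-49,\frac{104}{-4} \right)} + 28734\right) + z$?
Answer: $28730$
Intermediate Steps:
$z = 45$ ($z = \left(0 + 5\right) 9 = 5 \cdot 9 = 45$)
$\left(p{\left(-49,\frac{104}{-4} \right)} + 28734\right) + z = \left(-49 + 28734\right) + 45 = 28685 + 45 = 28730$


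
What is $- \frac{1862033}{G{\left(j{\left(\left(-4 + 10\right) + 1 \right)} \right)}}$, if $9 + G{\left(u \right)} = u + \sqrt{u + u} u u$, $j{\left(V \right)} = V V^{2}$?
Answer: $\frac{310959511}{4747561454165} - \frac{1533464242919 \sqrt{14}}{9495122908330} \approx -0.60421$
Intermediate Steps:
$j{\left(V \right)} = V^{3}$
$G{\left(u \right)} = -9 + u + \sqrt{2} u^{\frac{5}{2}}$ ($G{\left(u \right)} = -9 + \left(u + \sqrt{u + u} u u\right) = -9 + \left(u + \sqrt{2 u} u^{2}\right) = -9 + \left(u + \sqrt{2} \sqrt{u} u^{2}\right) = -9 + \left(u + \sqrt{2} u^{\frac{5}{2}}\right) = -9 + u + \sqrt{2} u^{\frac{5}{2}}$)
$- \frac{1862033}{G{\left(j{\left(\left(-4 + 10\right) + 1 \right)} \right)}} = - \frac{1862033}{-9 + \left(\left(-4 + 10\right) + 1\right)^{3} + \sqrt{2} \left(\left(\left(-4 + 10\right) + 1\right)^{3}\right)^{\frac{5}{2}}} = - \frac{1862033}{-9 + \left(6 + 1\right)^{3} + \sqrt{2} \left(\left(6 + 1\right)^{3}\right)^{\frac{5}{2}}} = - \frac{1862033}{-9 + 7^{3} + \sqrt{2} \left(7^{3}\right)^{\frac{5}{2}}} = - \frac{1862033}{-9 + 343 + \sqrt{2} \cdot 343^{\frac{5}{2}}} = - \frac{1862033}{-9 + 343 + \sqrt{2} \cdot 823543 \sqrt{7}} = - \frac{1862033}{-9 + 343 + 823543 \sqrt{14}} = - \frac{1862033}{334 + 823543 \sqrt{14}}$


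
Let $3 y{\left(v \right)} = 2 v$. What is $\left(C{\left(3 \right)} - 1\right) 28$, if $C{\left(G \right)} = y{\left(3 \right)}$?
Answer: $28$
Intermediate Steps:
$y{\left(v \right)} = \frac{2 v}{3}$
$C{\left(G \right)} = 2$ ($C{\left(G \right)} = \frac{2}{3} \cdot 3 = 2$)
$\left(C{\left(3 \right)} - 1\right) 28 = \left(2 - 1\right) 28 = 1 \cdot 28 = 28$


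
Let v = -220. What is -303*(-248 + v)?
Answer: 141804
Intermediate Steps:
-303*(-248 + v) = -303*(-248 - 220) = -303*(-468) = 141804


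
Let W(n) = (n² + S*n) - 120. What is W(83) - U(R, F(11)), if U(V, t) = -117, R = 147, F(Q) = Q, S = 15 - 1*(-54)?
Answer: 12613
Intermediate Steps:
S = 69 (S = 15 + 54 = 69)
W(n) = -120 + n² + 69*n (W(n) = (n² + 69*n) - 120 = -120 + n² + 69*n)
W(83) - U(R, F(11)) = (-120 + 83² + 69*83) - 1*(-117) = (-120 + 6889 + 5727) + 117 = 12496 + 117 = 12613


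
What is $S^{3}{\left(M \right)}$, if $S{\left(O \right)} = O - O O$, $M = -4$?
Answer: $-8000$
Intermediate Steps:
$S{\left(O \right)} = O - O^{2}$
$S^{3}{\left(M \right)} = \left(- 4 \left(1 - -4\right)\right)^{3} = \left(- 4 \left(1 + 4\right)\right)^{3} = \left(\left(-4\right) 5\right)^{3} = \left(-20\right)^{3} = -8000$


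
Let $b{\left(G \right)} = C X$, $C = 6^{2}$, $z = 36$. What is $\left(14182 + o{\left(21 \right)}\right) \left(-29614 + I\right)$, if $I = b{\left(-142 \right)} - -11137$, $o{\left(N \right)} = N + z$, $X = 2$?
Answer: $-262068795$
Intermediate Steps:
$C = 36$
$b{\left(G \right)} = 72$ ($b{\left(G \right)} = 36 \cdot 2 = 72$)
$o{\left(N \right)} = 36 + N$ ($o{\left(N \right)} = N + 36 = 36 + N$)
$I = 11209$ ($I = 72 - -11137 = 72 + 11137 = 11209$)
$\left(14182 + o{\left(21 \right)}\right) \left(-29614 + I\right) = \left(14182 + \left(36 + 21\right)\right) \left(-29614 + 11209\right) = \left(14182 + 57\right) \left(-18405\right) = 14239 \left(-18405\right) = -262068795$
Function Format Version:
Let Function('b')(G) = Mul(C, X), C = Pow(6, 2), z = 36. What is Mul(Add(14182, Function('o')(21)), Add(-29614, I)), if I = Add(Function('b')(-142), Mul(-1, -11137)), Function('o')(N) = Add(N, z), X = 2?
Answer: -262068795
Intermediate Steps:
C = 36
Function('b')(G) = 72 (Function('b')(G) = Mul(36, 2) = 72)
Function('o')(N) = Add(36, N) (Function('o')(N) = Add(N, 36) = Add(36, N))
I = 11209 (I = Add(72, Mul(-1, -11137)) = Add(72, 11137) = 11209)
Mul(Add(14182, Function('o')(21)), Add(-29614, I)) = Mul(Add(14182, Add(36, 21)), Add(-29614, 11209)) = Mul(Add(14182, 57), -18405) = Mul(14239, -18405) = -262068795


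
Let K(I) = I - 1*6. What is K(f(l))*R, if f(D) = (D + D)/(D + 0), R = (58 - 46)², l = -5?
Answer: -576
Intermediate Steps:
R = 144 (R = 12² = 144)
f(D) = 2 (f(D) = (2*D)/D = 2)
K(I) = -6 + I (K(I) = I - 6 = -6 + I)
K(f(l))*R = (-6 + 2)*144 = -4*144 = -576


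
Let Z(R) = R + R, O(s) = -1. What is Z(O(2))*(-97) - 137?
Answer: 57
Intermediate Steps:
Z(R) = 2*R
Z(O(2))*(-97) - 137 = (2*(-1))*(-97) - 137 = -2*(-97) - 137 = 194 - 137 = 57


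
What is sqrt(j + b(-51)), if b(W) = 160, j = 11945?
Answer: 3*sqrt(1345) ≈ 110.02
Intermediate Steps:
sqrt(j + b(-51)) = sqrt(11945 + 160) = sqrt(12105) = 3*sqrt(1345)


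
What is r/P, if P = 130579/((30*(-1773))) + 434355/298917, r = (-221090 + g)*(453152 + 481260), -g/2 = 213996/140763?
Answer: 5708178952526502373529520/27681548773039 ≈ 2.0621e+11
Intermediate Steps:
g = -142664/46921 (g = -427992/140763 = -2*71332/46921 = -142664/46921 ≈ -3.0405)
r = -9693502770936248/46921 (r = (-221090 - 142664/46921)*(453152 + 481260) = -10373906554/46921*934412 = -9693502770936248/46921 ≈ -2.0659e+11)
P = -589960759/588866490 (P = 130579/(-53190) + 434355*(1/298917) = 130579*(-1/53190) + 144785/99639 = -130579/53190 + 144785/99639 = -589960759/588866490 ≈ -1.0019)
r/P = -9693502770936248/(46921*(-589960759/588866490)) = -9693502770936248/46921*(-588866490/589960759) = 5708178952526502373529520/27681548773039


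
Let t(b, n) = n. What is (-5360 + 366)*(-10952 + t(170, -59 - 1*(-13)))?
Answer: 54924012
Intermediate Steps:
(-5360 + 366)*(-10952 + t(170, -59 - 1*(-13))) = (-5360 + 366)*(-10952 + (-59 - 1*(-13))) = -4994*(-10952 + (-59 + 13)) = -4994*(-10952 - 46) = -4994*(-10998) = 54924012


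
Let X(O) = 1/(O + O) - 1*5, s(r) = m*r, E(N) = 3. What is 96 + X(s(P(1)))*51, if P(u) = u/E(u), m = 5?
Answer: -1437/10 ≈ -143.70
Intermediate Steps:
P(u) = u/3
s(r) = 5*r
X(O) = -5 + 1/(2*O) (X(O) = 1/(2*O) - 5 = -5 + 1/(2*O))
96 + X(s(P(1)))*51 = 96 + (-5 + 1/(2*((5*((1/3)*1)))))*51 = 96 + (-5 + 1/(2*((5*(1/3)))))*51 = 96 + (-5 + 1/(2*(5/3)))*51 = 96 + (-5 + (1/2)*(3/5))*51 = 96 + (-5 + 3/10)*51 = 96 - 47/10*51 = 96 - 2397/10 = -1437/10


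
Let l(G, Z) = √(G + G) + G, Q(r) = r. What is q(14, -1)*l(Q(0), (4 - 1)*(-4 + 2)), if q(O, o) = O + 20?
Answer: 0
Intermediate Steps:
l(G, Z) = G + √2*√G (l(G, Z) = √(2*G) + G = √2*√G + G = G + √2*√G)
q(O, o) = 20 + O
q(14, -1)*l(Q(0), (4 - 1)*(-4 + 2)) = (20 + 14)*(0 + √2*√0) = 34*(0 + √2*0) = 34*(0 + 0) = 34*0 = 0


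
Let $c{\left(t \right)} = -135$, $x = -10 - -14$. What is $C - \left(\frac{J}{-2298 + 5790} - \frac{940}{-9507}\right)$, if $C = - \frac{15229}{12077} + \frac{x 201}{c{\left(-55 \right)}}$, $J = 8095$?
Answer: $- \frac{2145813139009}{222743115660} \approx -9.6336$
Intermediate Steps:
$x = 4$ ($x = -10 + 14 = 4$)
$C = - \frac{3921941}{543465}$ ($C = - \frac{15229}{12077} + \frac{4 \cdot 201}{-135} = \left(-15229\right) \frac{1}{12077} + 804 \left(- \frac{1}{135}\right) = - \frac{15229}{12077} - \frac{268}{45} = - \frac{3921941}{543465} \approx -7.2165$)
$C - \left(\frac{J}{-2298 + 5790} - \frac{940}{-9507}\right) = - \frac{3921941}{543465} - \left(\frac{8095}{-2298 + 5790} - \frac{940}{-9507}\right) = - \frac{3921941}{543465} - \left(\frac{8095}{3492} - - \frac{940}{9507}\right) = - \frac{3921941}{543465} - \left(8095 \cdot \frac{1}{3492} + \frac{940}{9507}\right) = - \frac{3921941}{543465} - \left(\frac{8095}{3492} + \frac{940}{9507}\right) = - \frac{3921941}{543465} - \frac{26747215}{11066148} = - \frac{2145813139009}{222743115660}$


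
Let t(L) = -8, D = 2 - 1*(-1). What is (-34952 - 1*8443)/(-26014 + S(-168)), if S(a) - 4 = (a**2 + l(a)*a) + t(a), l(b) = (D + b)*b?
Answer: 43395/4654754 ≈ 0.0093227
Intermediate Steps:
D = 3 (D = 2 + 1 = 3)
l(b) = b*(3 + b) (l(b) = (3 + b)*b = b*(3 + b))
S(a) = -4 + a**2 + a**2*(3 + a) (S(a) = 4 + ((a**2 + (a*(3 + a))*a) - 8) = 4 + ((a**2 + a**2*(3 + a)) - 8) = 4 + (-8 + a**2 + a**2*(3 + a)) = -4 + a**2 + a**2*(3 + a))
(-34952 - 1*8443)/(-26014 + S(-168)) = (-34952 - 1*8443)/(-26014 + (-4 + (-168)**3 + 4*(-168)**2)) = (-34952 - 8443)/(-26014 + (-4 - 4741632 + 4*28224)) = -43395/(-26014 + (-4 - 4741632 + 112896)) = -43395/(-26014 - 4628740) = -43395/(-4654754) = -43395*(-1/4654754) = 43395/4654754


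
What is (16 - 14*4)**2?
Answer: 1600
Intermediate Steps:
(16 - 14*4)**2 = (16 - 56)**2 = (-40)**2 = 1600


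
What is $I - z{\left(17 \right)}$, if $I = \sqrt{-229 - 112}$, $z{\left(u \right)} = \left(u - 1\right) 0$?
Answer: $i \sqrt{341} \approx 18.466 i$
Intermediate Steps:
$z{\left(u \right)} = 0$ ($z{\left(u \right)} = \left(u - 1\right) 0 = \left(-1 + u\right) 0 = 0$)
$I = i \sqrt{341}$ ($I = \sqrt{-341} = i \sqrt{341} \approx 18.466 i$)
$I - z{\left(17 \right)} = i \sqrt{341} - 0 = i \sqrt{341} + 0 = i \sqrt{341}$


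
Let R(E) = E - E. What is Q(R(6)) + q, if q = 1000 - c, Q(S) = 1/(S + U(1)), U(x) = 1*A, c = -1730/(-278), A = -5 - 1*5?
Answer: 1381211/1390 ≈ 993.68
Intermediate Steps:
A = -10 (A = -5 - 5 = -10)
R(E) = 0
c = 865/139 (c = -1730*(-1/278) = 865/139 ≈ 6.2230)
U(x) = -10 (U(x) = 1*(-10) = -10)
Q(S) = 1/(-10 + S) (Q(S) = 1/(S - 10) = 1/(-10 + S))
q = 138135/139 (q = 1000 - 1*865/139 = 1000 - 865/139 = 138135/139 ≈ 993.78)
Q(R(6)) + q = 1/(-10 + 0) + 138135/139 = 1/(-10) + 138135/139 = -⅒ + 138135/139 = 1381211/1390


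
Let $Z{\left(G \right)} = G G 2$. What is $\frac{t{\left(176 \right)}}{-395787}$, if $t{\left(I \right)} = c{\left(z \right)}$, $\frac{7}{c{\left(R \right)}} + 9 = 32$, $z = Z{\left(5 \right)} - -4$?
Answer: $- \frac{1}{1300443} \approx -7.6897 \cdot 10^{-7}$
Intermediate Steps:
$Z{\left(G \right)} = 2 G^{2}$ ($Z{\left(G \right)} = G^{2} \cdot 2 = 2 G^{2}$)
$z = 54$ ($z = 2 \cdot 5^{2} - -4 = 2 \cdot 25 + 4 = 50 + 4 = 54$)
$c{\left(R \right)} = \frac{7}{23}$ ($c{\left(R \right)} = \frac{7}{-9 + 32} = \frac{7}{23}$)
$t{\left(I \right)} = \frac{7}{23}$
$\frac{t{\left(176 \right)}}{-395787} = \frac{7}{23 \left(-395787\right)} = \frac{7}{23} \left(- \frac{1}{395787}\right) = - \frac{1}{1300443}$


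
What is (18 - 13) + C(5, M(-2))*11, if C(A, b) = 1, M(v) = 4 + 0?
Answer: 16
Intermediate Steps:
M(v) = 4
(18 - 13) + C(5, M(-2))*11 = (18 - 13) + 1*11 = 5 + 11 = 16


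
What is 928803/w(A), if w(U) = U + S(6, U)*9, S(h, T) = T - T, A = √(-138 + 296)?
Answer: 11757*√158/2 ≈ 73892.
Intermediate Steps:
A = √158 ≈ 12.570
S(h, T) = 0
w(U) = U (w(U) = U + 0*9 = U + 0 = U)
928803/w(A) = 928803/(√158) = 928803*(√158/158) = 11757*√158/2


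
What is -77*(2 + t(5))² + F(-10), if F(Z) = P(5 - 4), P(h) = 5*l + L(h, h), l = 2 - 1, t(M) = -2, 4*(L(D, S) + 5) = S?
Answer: ¼ ≈ 0.25000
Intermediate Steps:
L(D, S) = -5 + S/4
l = 1
P(h) = h/4 (P(h) = 5*1 + (-5 + h/4) = 5 + (-5 + h/4) = h/4)
F(Z) = ¼ (F(Z) = (5 - 4)/4 = (¼)*1 = ¼)
-77*(2 + t(5))² + F(-10) = -77*(2 - 2)² + ¼ = -77*0² + ¼ = -77*0 + ¼ = 0 + ¼ = ¼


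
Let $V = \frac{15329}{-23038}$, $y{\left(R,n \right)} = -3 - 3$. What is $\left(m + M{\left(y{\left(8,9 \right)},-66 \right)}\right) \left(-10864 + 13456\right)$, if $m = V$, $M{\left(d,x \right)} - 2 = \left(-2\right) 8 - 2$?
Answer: $- \frac{497582352}{11519} \approx -43197.0$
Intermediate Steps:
$y{\left(R,n \right)} = -6$
$M{\left(d,x \right)} = -16$ ($M{\left(d,x \right)} = 2 - 18 = -16$)
$V = - \frac{15329}{23038}$ ($V = 15329 \left(- \frac{1}{23038}\right) = - \frac{15329}{23038} \approx -0.66538$)
$m = - \frac{15329}{23038} \approx -0.66538$
$\left(m + M{\left(y{\left(8,9 \right)},-66 \right)}\right) \left(-10864 + 13456\right) = \left(- \frac{15329}{23038} - 16\right) \left(-10864 + 13456\right) = \left(- \frac{383937}{23038}\right) 2592 = - \frac{497582352}{11519}$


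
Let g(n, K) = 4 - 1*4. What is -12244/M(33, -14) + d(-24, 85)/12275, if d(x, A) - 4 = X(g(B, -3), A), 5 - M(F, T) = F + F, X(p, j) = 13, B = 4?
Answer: 150296137/748775 ≈ 200.72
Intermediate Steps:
g(n, K) = 0 (g(n, K) = 4 - 4 = 0)
M(F, T) = 5 - 2*F (M(F, T) = 5 - (F + F) = 5 - 2*F)
d(x, A) = 17 (d(x, A) = 4 + 13 = 17)
-12244/M(33, -14) + d(-24, 85)/12275 = -12244/(5 - 2*33) + 17/12275 = -12244/(5 - 66) + 17*(1/12275) = -12244/(-61) + 17/12275 = -12244*(-1/61) + 17/12275 = 12244/61 + 17/12275 = 150296137/748775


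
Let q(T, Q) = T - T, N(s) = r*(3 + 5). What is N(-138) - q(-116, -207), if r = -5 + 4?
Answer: -8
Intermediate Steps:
r = -1
N(s) = -8 (N(s) = -(3 + 5) = -1*8 = -8)
q(T, Q) = 0
N(-138) - q(-116, -207) = -8 - 1*0 = -8 + 0 = -8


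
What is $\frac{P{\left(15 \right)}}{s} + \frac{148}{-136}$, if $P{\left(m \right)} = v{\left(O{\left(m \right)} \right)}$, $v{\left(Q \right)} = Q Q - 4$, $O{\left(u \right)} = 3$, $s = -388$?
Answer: $- \frac{7263}{6596} \approx -1.1011$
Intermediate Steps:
$v{\left(Q \right)} = -4 + Q^{2}$ ($v{\left(Q \right)} = Q^{2} - 4 = -4 + Q^{2}$)
$P{\left(m \right)} = 5$ ($P{\left(m \right)} = -4 + 3^{2} = -4 + 9 = 5$)
$\frac{P{\left(15 \right)}}{s} + \frac{148}{-136} = \frac{5}{-388} + \frac{148}{-136} = 5 \left(- \frac{1}{388}\right) + 148 \left(- \frac{1}{136}\right) = - \frac{5}{388} - \frac{37}{34} = - \frac{7263}{6596}$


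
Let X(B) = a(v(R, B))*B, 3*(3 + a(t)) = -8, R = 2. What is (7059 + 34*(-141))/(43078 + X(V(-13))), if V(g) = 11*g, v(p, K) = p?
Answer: 1359/26333 ≈ 0.051608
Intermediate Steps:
a(t) = -17/3 (a(t) = -3 + (1/3)*(-8) = -3 - 8/3 = -17/3)
X(B) = -17*B/3
(7059 + 34*(-141))/(43078 + X(V(-13))) = (7059 + 34*(-141))/(43078 - 187*(-13)/3) = (7059 - 4794)/(43078 - 17/3*(-143)) = 2265/(43078 + 2431/3) = 2265/(131665/3) = 2265*(3/131665) = 1359/26333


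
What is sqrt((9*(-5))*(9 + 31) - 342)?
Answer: 3*I*sqrt(238) ≈ 46.282*I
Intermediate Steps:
sqrt((9*(-5))*(9 + 31) - 342) = sqrt(-45*40 - 342) = sqrt(-1800 - 342) = sqrt(-2142) = 3*I*sqrt(238)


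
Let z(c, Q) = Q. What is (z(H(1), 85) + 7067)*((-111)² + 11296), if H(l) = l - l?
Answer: 168908784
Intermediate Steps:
H(l) = 0
(z(H(1), 85) + 7067)*((-111)² + 11296) = (85 + 7067)*((-111)² + 11296) = 7152*(12321 + 11296) = 7152*23617 = 168908784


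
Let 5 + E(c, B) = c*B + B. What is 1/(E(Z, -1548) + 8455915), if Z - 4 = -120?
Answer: 1/8633930 ≈ 1.1582e-7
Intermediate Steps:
Z = -116 (Z = 4 - 120 = -116)
E(c, B) = -5 + B + B*c (E(c, B) = -5 + (c*B + B) = -5 + (B*c + B) = -5 + (B + B*c) = -5 + B + B*c)
1/(E(Z, -1548) + 8455915) = 1/((-5 - 1548 - 1548*(-116)) + 8455915) = 1/((-5 - 1548 + 179568) + 8455915) = 1/(178015 + 8455915) = 1/8633930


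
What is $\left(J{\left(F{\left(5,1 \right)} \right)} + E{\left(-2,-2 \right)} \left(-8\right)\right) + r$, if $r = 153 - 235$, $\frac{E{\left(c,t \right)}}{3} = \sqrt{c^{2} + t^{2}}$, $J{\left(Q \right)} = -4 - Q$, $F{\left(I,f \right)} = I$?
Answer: $-91 - 48 \sqrt{2} \approx -158.88$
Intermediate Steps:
$E{\left(c,t \right)} = 3 \sqrt{c^{2} + t^{2}}$
$r = -82$
$\left(J{\left(F{\left(5,1 \right)} \right)} + E{\left(-2,-2 \right)} \left(-8\right)\right) + r = \left(\left(-4 - 5\right) + 3 \sqrt{\left(-2\right)^{2} + \left(-2\right)^{2}} \left(-8\right)\right) - 82 = \left(\left(-4 - 5\right) + 3 \sqrt{4 + 4} \left(-8\right)\right) - 82 = \left(-9 + 3 \sqrt{8} \left(-8\right)\right) - 82 = \left(-9 + 3 \cdot 2 \sqrt{2} \left(-8\right)\right) - 82 = \left(-9 + 6 \sqrt{2} \left(-8\right)\right) - 82 = \left(-9 - 48 \sqrt{2}\right) - 82 = -91 - 48 \sqrt{2}$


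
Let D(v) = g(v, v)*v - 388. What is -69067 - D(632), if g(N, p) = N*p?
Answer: -252504647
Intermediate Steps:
D(v) = -388 + v³ (D(v) = (v*v)*v - 388 = v²*v - 388 = v³ - 388 = -388 + v³)
-69067 - D(632) = -69067 - (-388 + 632³) = -69067 - (-388 + 252435968) = -69067 - 1*252435580 = -69067 - 252435580 = -252504647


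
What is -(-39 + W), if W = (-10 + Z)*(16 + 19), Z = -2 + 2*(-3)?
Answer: 669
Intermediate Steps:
Z = -8 (Z = -2 - 6 = -8)
W = -630 (W = (-10 - 8)*(16 + 19) = -18*35 = -630)
-(-39 + W) = -(-39 - 630) = -1*(-669) = 669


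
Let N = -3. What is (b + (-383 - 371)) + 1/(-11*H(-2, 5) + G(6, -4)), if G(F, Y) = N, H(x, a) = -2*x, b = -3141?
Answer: -183066/47 ≈ -3895.0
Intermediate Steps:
G(F, Y) = -3
(b + (-383 - 371)) + 1/(-11*H(-2, 5) + G(6, -4)) = (-3141 + (-383 - 371)) + 1/(-(-22)*(-2) - 3) = (-3141 - 754) + 1/(-11*4 - 3) = -3895 + 1/(-44 - 3) = -3895 + 1/(-47) = -3895 - 1/47 = -183066/47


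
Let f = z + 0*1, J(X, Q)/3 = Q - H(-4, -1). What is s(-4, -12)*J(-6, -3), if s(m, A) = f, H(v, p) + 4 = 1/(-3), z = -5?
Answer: -20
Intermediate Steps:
H(v, p) = -13/3 (H(v, p) = -4 + 1/(-3) = -4 - ⅓ = -13/3)
J(X, Q) = 13 + 3*Q (J(X, Q) = 3*(Q - 1*(-13/3)) = 3*(Q + 13/3) = 3*(13/3 + Q) = 13 + 3*Q)
f = -5 (f = -5 + 0*1 = -5 + 0 = -5)
s(m, A) = -5
s(-4, -12)*J(-6, -3) = -5*(13 + 3*(-3)) = -5*(13 - 9) = -5*4 = -20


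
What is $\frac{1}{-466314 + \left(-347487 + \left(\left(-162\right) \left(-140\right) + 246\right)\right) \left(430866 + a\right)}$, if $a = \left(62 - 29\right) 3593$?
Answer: $- \frac{1}{178325639349} \approx -5.6077 \cdot 10^{-12}$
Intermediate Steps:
$a = 118569$ ($a = 33 \cdot 3593 = 118569$)
$\frac{1}{-466314 + \left(-347487 + \left(\left(-162\right) \left(-140\right) + 246\right)\right) \left(430866 + a\right)} = \frac{1}{-466314 + \left(-347487 + \left(\left(-162\right) \left(-140\right) + 246\right)\right) \left(430866 + 118569\right)} = \frac{1}{-466314 + \left(-347487 + \left(22680 + 246\right)\right) 549435} = \frac{1}{-466314 + \left(-347487 + 22926\right) 549435} = \frac{1}{-466314 - 178325173035} = \frac{1}{-178325639349} = - \frac{1}{178325639349}$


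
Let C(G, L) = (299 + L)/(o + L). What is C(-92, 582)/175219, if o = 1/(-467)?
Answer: 411427/47623297667 ≈ 8.6392e-6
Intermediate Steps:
o = -1/467 ≈ -0.0021413
C(G, L) = (299 + L)/(-1/467 + L)
C(-92, 582)/175219 = (467*(299 + 582)/(-1 + 467*582))/175219 = (467*881/(-1 + 271794))*(1/175219) = (467*881/271793)*(1/175219) = (467*(1/271793)*881)*(1/175219) = (411427/271793)*(1/175219) = 411427/47623297667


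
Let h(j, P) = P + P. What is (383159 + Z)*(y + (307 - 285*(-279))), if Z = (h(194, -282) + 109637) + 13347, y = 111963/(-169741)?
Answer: 6850066684641481/169741 ≈ 4.0356e+10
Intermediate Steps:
h(j, P) = 2*P
y = -111963/169741 (y = 111963*(-1/169741) = -111963/169741 ≈ -0.65961)
Z = 122420 (Z = (2*(-282) + 109637) + 13347 = (-564 + 109637) + 13347 = 109073 + 13347 = 122420)
(383159 + Z)*(y + (307 - 285*(-279))) = (383159 + 122420)*(-111963/169741 + (307 - 285*(-279))) = 505579*(-111963/169741 + (307 + 79515)) = 505579*(-111963/169741 + 79822) = 505579*(13548954139/169741) = 6850066684641481/169741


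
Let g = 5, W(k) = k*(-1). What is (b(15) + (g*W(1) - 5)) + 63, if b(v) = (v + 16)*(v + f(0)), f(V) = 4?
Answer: 642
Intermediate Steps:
W(k) = -k
b(v) = (4 + v)*(16 + v) (b(v) = (v + 16)*(v + 4) = (16 + v)*(4 + v) = (4 + v)*(16 + v))
(b(15) + (g*W(1) - 5)) + 63 = ((64 + 15**2 + 20*15) + (5*(-1*1) - 5)) + 63 = ((64 + 225 + 300) + (5*(-1) - 5)) + 63 = (589 + (-5 - 5)) + 63 = (589 - 10) + 63 = 579 + 63 = 642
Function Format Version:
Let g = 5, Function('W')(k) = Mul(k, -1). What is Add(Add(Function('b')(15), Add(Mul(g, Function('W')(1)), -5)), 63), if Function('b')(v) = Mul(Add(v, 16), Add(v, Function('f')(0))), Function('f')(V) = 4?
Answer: 642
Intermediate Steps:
Function('W')(k) = Mul(-1, k)
Function('b')(v) = Mul(Add(4, v), Add(16, v)) (Function('b')(v) = Mul(Add(v, 16), Add(v, 4)) = Mul(Add(16, v), Add(4, v)) = Mul(Add(4, v), Add(16, v)))
Add(Add(Function('b')(15), Add(Mul(g, Function('W')(1)), -5)), 63) = Add(Add(Add(64, Pow(15, 2), Mul(20, 15)), Add(Mul(5, Mul(-1, 1)), -5)), 63) = Add(Add(Add(64, 225, 300), Add(Mul(5, -1), -5)), 63) = Add(Add(589, Add(-5, -5)), 63) = Add(Add(589, -10), 63) = Add(579, 63) = 642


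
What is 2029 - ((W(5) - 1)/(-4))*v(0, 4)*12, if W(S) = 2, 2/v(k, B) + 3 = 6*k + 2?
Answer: 2023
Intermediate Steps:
v(k, B) = 2/(-1 + 6*k) (v(k, B) = 2/(-3 + (6*k + 2)) = 2/(-3 + (2 + 6*k)) = 2/(-1 + 6*k))
2029 - ((W(5) - 1)/(-4))*v(0, 4)*12 = 2029 - ((2 - 1)/(-4))*(2/(-1 + 6*0))*12 = 2029 - (1*(-1/4))*(2/(-1 + 0))*12 = 2029 - (-1/(2*(-1)))*12 = 2029 - (-(-1)/2)*12 = 2029 - (-1/4*(-2))*12 = 2029 - 12/2 = 2029 - 1*6 = 2029 - 6 = 2023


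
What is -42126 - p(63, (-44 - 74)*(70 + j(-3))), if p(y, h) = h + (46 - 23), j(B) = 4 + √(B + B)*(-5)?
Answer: -33417 - 590*I*√6 ≈ -33417.0 - 1445.2*I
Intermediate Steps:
j(B) = 4 - 5*√2*√B (j(B) = 4 + √(2*B)*(-5) = 4 + (√2*√B)*(-5) = 4 - 5*√2*√B)
p(y, h) = 23 + h (p(y, h) = h + 23 = 23 + h)
-42126 - p(63, (-44 - 74)*(70 + j(-3))) = -42126 - (23 + (-44 - 74)*(70 + (4 - 5*√2*√(-3)))) = -42126 - (23 - 118*(70 + (4 - 5*√2*I*√3))) = -42126 - (23 - 118*(70 + (4 - 5*I*√6))) = -42126 - (23 - 118*(74 - 5*I*√6)) = -42126 - (23 + (-8732 + 590*I*√6)) = -42126 - (-8709 + 590*I*√6) = -42126 + (8709 - 590*I*√6) = -33417 - 590*I*√6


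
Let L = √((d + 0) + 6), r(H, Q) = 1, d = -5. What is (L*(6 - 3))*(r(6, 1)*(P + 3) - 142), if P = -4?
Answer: -429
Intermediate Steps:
L = 1 (L = √((-5 + 0) + 6) = √(-5 + 6) = √1 = 1)
(L*(6 - 3))*(r(6, 1)*(P + 3) - 142) = (1*(6 - 3))*(1*(-4 + 3) - 142) = (1*3)*(1*(-1) - 142) = 3*(-1 - 142) = 3*(-143) = -429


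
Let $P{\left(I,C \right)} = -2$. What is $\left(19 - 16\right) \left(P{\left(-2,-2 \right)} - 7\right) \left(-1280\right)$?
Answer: $34560$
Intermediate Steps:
$\left(19 - 16\right) \left(P{\left(-2,-2 \right)} - 7\right) \left(-1280\right) = \left(19 - 16\right) \left(-2 - 7\right) \left(-1280\right) = 3 \left(-9\right) \left(-1280\right) = \left(-27\right) \left(-1280\right) = 34560$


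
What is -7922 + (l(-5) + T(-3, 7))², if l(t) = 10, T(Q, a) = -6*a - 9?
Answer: -6241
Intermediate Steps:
T(Q, a) = -9 - 6*a
-7922 + (l(-5) + T(-3, 7))² = -7922 + (10 + (-9 - 6*7))² = -7922 + (10 + (-9 - 42))² = -7922 + (10 - 51)² = -7922 + (-41)² = -7922 + 1681 = -6241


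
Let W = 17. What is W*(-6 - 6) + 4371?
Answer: 4167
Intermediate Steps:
W*(-6 - 6) + 4371 = 17*(-6 - 6) + 4371 = 17*(-12) + 4371 = -204 + 4371 = 4167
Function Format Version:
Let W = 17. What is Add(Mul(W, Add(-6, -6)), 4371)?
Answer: 4167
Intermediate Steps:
Add(Mul(W, Add(-6, -6)), 4371) = Add(Mul(17, Add(-6, -6)), 4371) = Add(Mul(17, -12), 4371) = Add(-204, 4371) = 4167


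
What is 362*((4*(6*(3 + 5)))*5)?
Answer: 347520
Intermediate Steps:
362*((4*(6*(3 + 5)))*5) = 362*((4*(6*8))*5) = 362*((4*48)*5) = 362*(192*5) = 362*960 = 347520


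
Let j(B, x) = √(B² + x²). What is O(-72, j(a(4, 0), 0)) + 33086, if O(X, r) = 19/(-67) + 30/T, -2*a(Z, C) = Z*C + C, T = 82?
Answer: 90887468/2747 ≈ 33086.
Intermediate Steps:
a(Z, C) = -C/2 - C*Z/2 (a(Z, C) = -(Z*C + C)/2 = -(C*Z + C)/2 = -(C + C*Z)/2 = -C/2 - C*Z/2)
O(X, r) = 226/2747 (O(X, r) = 19/(-67) + 30/82 = 19*(-1/67) + 30*(1/82) = -19/67 + 15/41 = 226/2747)
O(-72, j(a(4, 0), 0)) + 33086 = 226/2747 + 33086 = 90887468/2747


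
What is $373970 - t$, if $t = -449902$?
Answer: $823872$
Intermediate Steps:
$373970 - t = 373970 - -449902 = 373970 + 449902 = 823872$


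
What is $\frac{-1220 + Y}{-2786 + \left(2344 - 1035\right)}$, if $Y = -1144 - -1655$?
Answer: $\frac{709}{1477} \approx 0.48003$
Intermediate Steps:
$Y = 511$ ($Y = -1144 + 1655 = 511$)
$\frac{-1220 + Y}{-2786 + \left(2344 - 1035\right)} = \frac{-1220 + 511}{-2786 + \left(2344 - 1035\right)} = - \frac{709}{-2786 + \left(2344 - 1035\right)} = - \frac{709}{-2786 + 1309} = - \frac{709}{-1477} = \left(-709\right) \left(- \frac{1}{1477}\right) = \frac{709}{1477}$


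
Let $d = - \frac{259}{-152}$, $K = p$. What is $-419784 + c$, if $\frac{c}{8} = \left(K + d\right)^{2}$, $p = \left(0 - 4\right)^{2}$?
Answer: $- \frac{1205094711}{2888} \approx -4.1728 \cdot 10^{5}$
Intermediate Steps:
$p = 16$ ($p = \left(-4\right)^{2} = 16$)
$K = 16$
$d = \frac{259}{152}$ ($d = \left(-259\right) \left(- \frac{1}{152}\right) = \frac{259}{152} \approx 1.7039$)
$c = \frac{7241481}{2888}$ ($c = 8 \left(16 + \frac{259}{152}\right)^{2} = 8 \left(\frac{2691}{152}\right)^{2} = 8 \cdot \frac{7241481}{23104} = \frac{7241481}{2888} \approx 2507.4$)
$-419784 + c = -419784 + \frac{7241481}{2888} = - \frac{1205094711}{2888}$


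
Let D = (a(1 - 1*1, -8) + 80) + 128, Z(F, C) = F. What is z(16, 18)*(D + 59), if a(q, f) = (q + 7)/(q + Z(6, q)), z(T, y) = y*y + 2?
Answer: 262267/3 ≈ 87422.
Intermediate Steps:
z(T, y) = 2 + y² (z(T, y) = y² + 2 = 2 + y²)
a(q, f) = (7 + q)/(6 + q) (a(q, f) = (q + 7)/(q + 6) = (7 + q)/(6 + q))
D = 1255/6 (D = ((7 + (1 - 1*1))/(6 + (1 - 1*1)) + 80) + 128 = ((7 + (1 - 1))/(6 + (1 - 1)) + 80) + 128 = ((7 + 0)/(6 + 0) + 80) + 128 = (7/6 + 80) + 128 = 487/6 + 128 = 1255/6 ≈ 209.17)
z(16, 18)*(D + 59) = (2 + 18²)*(1255/6 + 59) = (2 + 324)*(1609/6) = 326*(1609/6) = 262267/3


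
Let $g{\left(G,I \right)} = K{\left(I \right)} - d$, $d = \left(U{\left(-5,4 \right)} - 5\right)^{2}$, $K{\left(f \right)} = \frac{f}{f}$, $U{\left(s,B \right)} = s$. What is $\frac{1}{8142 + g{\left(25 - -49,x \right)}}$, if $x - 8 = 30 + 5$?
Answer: $\frac{1}{8043} \approx 0.00012433$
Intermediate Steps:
$x = 43$ ($x = 8 + \left(30 + 5\right) = 8 + 35 = 43$)
$K{\left(f \right)} = 1$
$d = 100$ ($d = \left(-5 - 5\right)^{2} = \left(-10\right)^{2} = 100$)
$g{\left(G,I \right)} = -99$ ($g{\left(G,I \right)} = 1 - 100 = -99$)
$\frac{1}{8142 + g{\left(25 - -49,x \right)}} = \frac{1}{8142 - 99} = \frac{1}{8043}$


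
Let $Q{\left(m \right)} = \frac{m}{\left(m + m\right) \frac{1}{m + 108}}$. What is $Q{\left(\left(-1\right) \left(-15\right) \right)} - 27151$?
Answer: $- \frac{54179}{2} \approx -27090.0$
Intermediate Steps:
$Q{\left(m \right)} = 54 + \frac{m}{2}$ ($Q{\left(m \right)} = \frac{m}{2 m \frac{1}{108 + m}} = m \frac{108 + m}{2 m} = 54 + \frac{m}{2}$)
$Q{\left(\left(-1\right) \left(-15\right) \right)} - 27151 = \left(54 + \frac{\left(-1\right) \left(-15\right)}{2}\right) - 27151 = \left(54 + \frac{1}{2} \cdot 15\right) - 27151 = \left(54 + \frac{15}{2}\right) - 27151 = \frac{123}{2} - 27151 = - \frac{54179}{2}$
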